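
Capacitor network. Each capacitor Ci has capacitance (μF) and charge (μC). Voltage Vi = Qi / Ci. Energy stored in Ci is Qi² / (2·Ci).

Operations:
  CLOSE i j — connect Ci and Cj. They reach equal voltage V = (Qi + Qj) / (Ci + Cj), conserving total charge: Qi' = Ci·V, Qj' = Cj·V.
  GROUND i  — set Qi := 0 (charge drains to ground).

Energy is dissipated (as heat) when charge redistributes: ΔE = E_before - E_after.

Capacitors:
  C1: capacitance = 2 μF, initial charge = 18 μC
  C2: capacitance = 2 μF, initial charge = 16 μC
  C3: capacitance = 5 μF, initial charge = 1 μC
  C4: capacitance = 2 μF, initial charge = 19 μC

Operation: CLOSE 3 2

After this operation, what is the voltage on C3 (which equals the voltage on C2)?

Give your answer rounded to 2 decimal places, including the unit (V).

Answer: 2.43 V

Derivation:
Initial: C1(2μF, Q=18μC, V=9.00V), C2(2μF, Q=16μC, V=8.00V), C3(5μF, Q=1μC, V=0.20V), C4(2μF, Q=19μC, V=9.50V)
Op 1: CLOSE 3-2: Q_total=17.00, C_total=7.00, V=2.43; Q3=12.14, Q2=4.86; dissipated=43.457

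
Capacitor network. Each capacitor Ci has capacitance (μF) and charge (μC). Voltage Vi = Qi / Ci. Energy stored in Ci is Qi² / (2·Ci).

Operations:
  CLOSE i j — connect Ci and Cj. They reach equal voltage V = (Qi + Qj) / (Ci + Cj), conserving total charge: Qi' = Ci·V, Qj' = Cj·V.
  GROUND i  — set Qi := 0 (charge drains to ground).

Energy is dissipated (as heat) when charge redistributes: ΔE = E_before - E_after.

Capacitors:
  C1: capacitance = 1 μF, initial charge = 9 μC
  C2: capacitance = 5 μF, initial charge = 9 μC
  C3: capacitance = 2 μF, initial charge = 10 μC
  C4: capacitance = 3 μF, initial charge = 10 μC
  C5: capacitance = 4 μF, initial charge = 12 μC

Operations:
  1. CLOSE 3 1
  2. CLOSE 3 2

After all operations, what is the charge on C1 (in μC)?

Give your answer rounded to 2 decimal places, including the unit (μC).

Initial: C1(1μF, Q=9μC, V=9.00V), C2(5μF, Q=9μC, V=1.80V), C3(2μF, Q=10μC, V=5.00V), C4(3μF, Q=10μC, V=3.33V), C5(4μF, Q=12μC, V=3.00V)
Op 1: CLOSE 3-1: Q_total=19.00, C_total=3.00, V=6.33; Q3=12.67, Q1=6.33; dissipated=5.333
Op 2: CLOSE 3-2: Q_total=21.67, C_total=7.00, V=3.10; Q3=6.19, Q2=15.48; dissipated=14.679
Final charges: Q1=6.33, Q2=15.48, Q3=6.19, Q4=10.00, Q5=12.00

Answer: 6.33 μC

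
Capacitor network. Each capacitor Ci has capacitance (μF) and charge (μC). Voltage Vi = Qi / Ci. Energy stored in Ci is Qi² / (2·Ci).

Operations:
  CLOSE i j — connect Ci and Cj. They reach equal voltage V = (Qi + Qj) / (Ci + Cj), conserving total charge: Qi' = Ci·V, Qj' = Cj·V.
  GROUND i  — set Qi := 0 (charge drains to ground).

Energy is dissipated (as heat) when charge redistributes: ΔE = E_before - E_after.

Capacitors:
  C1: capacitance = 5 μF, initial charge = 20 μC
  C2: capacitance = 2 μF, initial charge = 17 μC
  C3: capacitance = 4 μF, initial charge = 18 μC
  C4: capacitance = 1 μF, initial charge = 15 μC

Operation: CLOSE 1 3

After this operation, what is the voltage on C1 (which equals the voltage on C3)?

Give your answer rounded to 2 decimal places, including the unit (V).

Answer: 4.22 V

Derivation:
Initial: C1(5μF, Q=20μC, V=4.00V), C2(2μF, Q=17μC, V=8.50V), C3(4μF, Q=18μC, V=4.50V), C4(1μF, Q=15μC, V=15.00V)
Op 1: CLOSE 1-3: Q_total=38.00, C_total=9.00, V=4.22; Q1=21.11, Q3=16.89; dissipated=0.278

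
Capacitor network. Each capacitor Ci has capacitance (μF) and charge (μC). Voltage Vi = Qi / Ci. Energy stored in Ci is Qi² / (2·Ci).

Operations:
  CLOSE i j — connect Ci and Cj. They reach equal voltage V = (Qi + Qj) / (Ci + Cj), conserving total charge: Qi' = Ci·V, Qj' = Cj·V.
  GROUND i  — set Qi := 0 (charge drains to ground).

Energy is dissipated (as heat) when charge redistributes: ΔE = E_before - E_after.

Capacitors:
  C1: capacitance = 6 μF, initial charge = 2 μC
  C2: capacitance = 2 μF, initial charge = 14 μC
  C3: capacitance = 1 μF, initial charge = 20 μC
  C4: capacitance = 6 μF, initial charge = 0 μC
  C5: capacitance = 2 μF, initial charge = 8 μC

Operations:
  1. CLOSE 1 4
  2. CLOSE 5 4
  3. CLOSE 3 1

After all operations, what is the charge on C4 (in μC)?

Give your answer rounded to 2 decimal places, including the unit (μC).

Answer: 6.75 μC

Derivation:
Initial: C1(6μF, Q=2μC, V=0.33V), C2(2μF, Q=14μC, V=7.00V), C3(1μF, Q=20μC, V=20.00V), C4(6μF, Q=0μC, V=0.00V), C5(2μF, Q=8μC, V=4.00V)
Op 1: CLOSE 1-4: Q_total=2.00, C_total=12.00, V=0.17; Q1=1.00, Q4=1.00; dissipated=0.167
Op 2: CLOSE 5-4: Q_total=9.00, C_total=8.00, V=1.12; Q5=2.25, Q4=6.75; dissipated=11.021
Op 3: CLOSE 3-1: Q_total=21.00, C_total=7.00, V=3.00; Q3=3.00, Q1=18.00; dissipated=168.583
Final charges: Q1=18.00, Q2=14.00, Q3=3.00, Q4=6.75, Q5=2.25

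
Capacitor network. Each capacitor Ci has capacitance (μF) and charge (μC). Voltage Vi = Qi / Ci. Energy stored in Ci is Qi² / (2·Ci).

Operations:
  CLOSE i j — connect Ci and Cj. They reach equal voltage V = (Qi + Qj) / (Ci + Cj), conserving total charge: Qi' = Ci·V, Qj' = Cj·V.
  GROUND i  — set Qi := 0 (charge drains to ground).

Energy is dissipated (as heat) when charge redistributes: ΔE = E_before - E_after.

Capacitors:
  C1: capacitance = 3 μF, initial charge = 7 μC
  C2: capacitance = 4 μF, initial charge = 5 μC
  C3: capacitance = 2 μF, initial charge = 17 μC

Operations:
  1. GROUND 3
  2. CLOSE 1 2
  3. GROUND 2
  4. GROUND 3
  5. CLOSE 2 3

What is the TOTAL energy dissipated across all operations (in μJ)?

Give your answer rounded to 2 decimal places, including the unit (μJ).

Answer: 79.13 μJ

Derivation:
Initial: C1(3μF, Q=7μC, V=2.33V), C2(4μF, Q=5μC, V=1.25V), C3(2μF, Q=17μC, V=8.50V)
Op 1: GROUND 3: Q3=0; energy lost=72.250
Op 2: CLOSE 1-2: Q_total=12.00, C_total=7.00, V=1.71; Q1=5.14, Q2=6.86; dissipated=1.006
Op 3: GROUND 2: Q2=0; energy lost=5.878
Op 4: GROUND 3: Q3=0; energy lost=0.000
Op 5: CLOSE 2-3: Q_total=0.00, C_total=6.00, V=0.00; Q2=0.00, Q3=0.00; dissipated=0.000
Total dissipated: 79.134 μJ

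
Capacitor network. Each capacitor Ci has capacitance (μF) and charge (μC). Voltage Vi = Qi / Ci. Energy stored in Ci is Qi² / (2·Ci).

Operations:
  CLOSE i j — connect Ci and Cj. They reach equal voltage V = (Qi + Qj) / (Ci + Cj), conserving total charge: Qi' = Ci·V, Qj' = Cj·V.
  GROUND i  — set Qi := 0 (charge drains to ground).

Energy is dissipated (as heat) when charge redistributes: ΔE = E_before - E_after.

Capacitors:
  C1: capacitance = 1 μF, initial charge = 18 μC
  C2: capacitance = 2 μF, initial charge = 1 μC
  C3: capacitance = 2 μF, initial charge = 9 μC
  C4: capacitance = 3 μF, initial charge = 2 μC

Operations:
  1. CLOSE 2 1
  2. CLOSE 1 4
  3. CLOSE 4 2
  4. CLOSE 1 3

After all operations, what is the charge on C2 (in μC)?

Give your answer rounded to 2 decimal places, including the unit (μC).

Answer: 7.57 μC

Derivation:
Initial: C1(1μF, Q=18μC, V=18.00V), C2(2μF, Q=1μC, V=0.50V), C3(2μF, Q=9μC, V=4.50V), C4(3μF, Q=2μC, V=0.67V)
Op 1: CLOSE 2-1: Q_total=19.00, C_total=3.00, V=6.33; Q2=12.67, Q1=6.33; dissipated=102.083
Op 2: CLOSE 1-4: Q_total=8.33, C_total=4.00, V=2.08; Q1=2.08, Q4=6.25; dissipated=12.042
Op 3: CLOSE 4-2: Q_total=18.92, C_total=5.00, V=3.78; Q4=11.35, Q2=7.57; dissipated=10.838
Op 4: CLOSE 1-3: Q_total=11.08, C_total=3.00, V=3.69; Q1=3.69, Q3=7.39; dissipated=1.947
Final charges: Q1=3.69, Q2=7.57, Q3=7.39, Q4=11.35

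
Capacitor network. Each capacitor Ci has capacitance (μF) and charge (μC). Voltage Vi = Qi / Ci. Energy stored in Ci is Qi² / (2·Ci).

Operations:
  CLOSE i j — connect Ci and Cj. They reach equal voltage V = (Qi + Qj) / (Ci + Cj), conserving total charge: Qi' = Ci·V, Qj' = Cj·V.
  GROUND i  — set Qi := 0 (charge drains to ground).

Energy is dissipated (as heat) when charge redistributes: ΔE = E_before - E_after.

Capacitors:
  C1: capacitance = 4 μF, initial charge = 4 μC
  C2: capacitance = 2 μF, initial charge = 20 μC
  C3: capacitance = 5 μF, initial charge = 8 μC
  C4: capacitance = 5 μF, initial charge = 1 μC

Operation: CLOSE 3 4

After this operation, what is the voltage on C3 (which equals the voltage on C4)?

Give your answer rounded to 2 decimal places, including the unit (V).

Initial: C1(4μF, Q=4μC, V=1.00V), C2(2μF, Q=20μC, V=10.00V), C3(5μF, Q=8μC, V=1.60V), C4(5μF, Q=1μC, V=0.20V)
Op 1: CLOSE 3-4: Q_total=9.00, C_total=10.00, V=0.90; Q3=4.50, Q4=4.50; dissipated=2.450

Answer: 0.90 V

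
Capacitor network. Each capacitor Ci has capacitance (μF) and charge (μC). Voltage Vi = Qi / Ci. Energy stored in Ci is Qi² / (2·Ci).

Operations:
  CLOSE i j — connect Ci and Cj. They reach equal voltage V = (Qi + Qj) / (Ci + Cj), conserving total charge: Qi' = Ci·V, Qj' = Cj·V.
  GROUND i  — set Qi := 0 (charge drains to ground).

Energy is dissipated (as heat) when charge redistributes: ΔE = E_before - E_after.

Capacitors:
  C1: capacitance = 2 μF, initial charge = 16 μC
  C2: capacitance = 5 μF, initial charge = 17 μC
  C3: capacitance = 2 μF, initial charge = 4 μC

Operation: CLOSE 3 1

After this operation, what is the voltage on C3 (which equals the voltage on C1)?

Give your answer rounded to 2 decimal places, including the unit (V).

Answer: 5.00 V

Derivation:
Initial: C1(2μF, Q=16μC, V=8.00V), C2(5μF, Q=17μC, V=3.40V), C3(2μF, Q=4μC, V=2.00V)
Op 1: CLOSE 3-1: Q_total=20.00, C_total=4.00, V=5.00; Q3=10.00, Q1=10.00; dissipated=18.000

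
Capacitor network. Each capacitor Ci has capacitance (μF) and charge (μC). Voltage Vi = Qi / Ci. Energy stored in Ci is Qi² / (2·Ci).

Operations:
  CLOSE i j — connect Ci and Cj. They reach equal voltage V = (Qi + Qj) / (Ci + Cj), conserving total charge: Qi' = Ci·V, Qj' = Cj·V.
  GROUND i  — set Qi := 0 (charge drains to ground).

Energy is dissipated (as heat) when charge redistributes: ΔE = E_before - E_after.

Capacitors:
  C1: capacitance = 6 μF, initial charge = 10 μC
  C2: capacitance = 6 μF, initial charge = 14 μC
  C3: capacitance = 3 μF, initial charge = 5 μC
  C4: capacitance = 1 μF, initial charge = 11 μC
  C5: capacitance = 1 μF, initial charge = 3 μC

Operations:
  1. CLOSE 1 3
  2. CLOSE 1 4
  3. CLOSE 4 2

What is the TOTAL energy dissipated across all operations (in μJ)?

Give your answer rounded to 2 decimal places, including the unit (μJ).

Answer: 37.52 μJ

Derivation:
Initial: C1(6μF, Q=10μC, V=1.67V), C2(6μF, Q=14μC, V=2.33V), C3(3μF, Q=5μC, V=1.67V), C4(1μF, Q=11μC, V=11.00V), C5(1μF, Q=3μC, V=3.00V)
Op 1: CLOSE 1-3: Q_total=15.00, C_total=9.00, V=1.67; Q1=10.00, Q3=5.00; dissipated=0.000
Op 2: CLOSE 1-4: Q_total=21.00, C_total=7.00, V=3.00; Q1=18.00, Q4=3.00; dissipated=37.333
Op 3: CLOSE 4-2: Q_total=17.00, C_total=7.00, V=2.43; Q4=2.43, Q2=14.57; dissipated=0.190
Total dissipated: 37.524 μJ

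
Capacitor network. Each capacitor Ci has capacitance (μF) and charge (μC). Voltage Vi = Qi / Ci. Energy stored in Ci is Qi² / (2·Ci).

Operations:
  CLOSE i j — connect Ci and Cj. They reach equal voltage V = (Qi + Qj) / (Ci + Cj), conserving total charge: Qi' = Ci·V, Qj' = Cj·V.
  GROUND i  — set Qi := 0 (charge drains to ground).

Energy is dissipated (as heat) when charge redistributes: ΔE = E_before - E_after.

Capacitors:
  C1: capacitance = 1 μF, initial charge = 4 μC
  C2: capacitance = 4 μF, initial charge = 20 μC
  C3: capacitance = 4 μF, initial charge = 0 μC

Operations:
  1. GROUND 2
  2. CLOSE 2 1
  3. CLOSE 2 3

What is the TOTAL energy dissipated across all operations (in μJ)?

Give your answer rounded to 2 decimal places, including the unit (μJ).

Answer: 57.04 μJ

Derivation:
Initial: C1(1μF, Q=4μC, V=4.00V), C2(4μF, Q=20μC, V=5.00V), C3(4μF, Q=0μC, V=0.00V)
Op 1: GROUND 2: Q2=0; energy lost=50.000
Op 2: CLOSE 2-1: Q_total=4.00, C_total=5.00, V=0.80; Q2=3.20, Q1=0.80; dissipated=6.400
Op 3: CLOSE 2-3: Q_total=3.20, C_total=8.00, V=0.40; Q2=1.60, Q3=1.60; dissipated=0.640
Total dissipated: 57.040 μJ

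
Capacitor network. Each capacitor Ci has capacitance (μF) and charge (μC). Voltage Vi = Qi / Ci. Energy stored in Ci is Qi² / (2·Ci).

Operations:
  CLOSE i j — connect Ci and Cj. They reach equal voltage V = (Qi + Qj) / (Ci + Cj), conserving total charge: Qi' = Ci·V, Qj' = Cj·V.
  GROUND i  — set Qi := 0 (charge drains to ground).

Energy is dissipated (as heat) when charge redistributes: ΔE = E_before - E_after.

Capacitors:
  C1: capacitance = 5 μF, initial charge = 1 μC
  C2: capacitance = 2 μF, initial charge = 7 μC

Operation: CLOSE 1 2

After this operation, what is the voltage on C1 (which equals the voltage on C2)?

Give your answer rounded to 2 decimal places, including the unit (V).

Initial: C1(5μF, Q=1μC, V=0.20V), C2(2μF, Q=7μC, V=3.50V)
Op 1: CLOSE 1-2: Q_total=8.00, C_total=7.00, V=1.14; Q1=5.71, Q2=2.29; dissipated=7.779

Answer: 1.14 V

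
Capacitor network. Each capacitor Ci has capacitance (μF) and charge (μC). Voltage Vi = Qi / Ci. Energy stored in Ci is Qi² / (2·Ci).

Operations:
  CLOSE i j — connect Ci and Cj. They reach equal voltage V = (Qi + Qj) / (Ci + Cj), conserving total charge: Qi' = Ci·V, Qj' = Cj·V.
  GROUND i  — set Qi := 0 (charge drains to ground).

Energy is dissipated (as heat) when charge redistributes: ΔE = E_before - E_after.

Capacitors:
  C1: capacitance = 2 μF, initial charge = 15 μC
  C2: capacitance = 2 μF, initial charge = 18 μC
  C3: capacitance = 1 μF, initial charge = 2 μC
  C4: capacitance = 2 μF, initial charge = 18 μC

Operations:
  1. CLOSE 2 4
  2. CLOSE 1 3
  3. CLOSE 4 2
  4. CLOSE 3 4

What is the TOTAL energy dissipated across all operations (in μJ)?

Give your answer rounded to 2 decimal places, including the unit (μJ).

Initial: C1(2μF, Q=15μC, V=7.50V), C2(2μF, Q=18μC, V=9.00V), C3(1μF, Q=2μC, V=2.00V), C4(2μF, Q=18μC, V=9.00V)
Op 1: CLOSE 2-4: Q_total=36.00, C_total=4.00, V=9.00; Q2=18.00, Q4=18.00; dissipated=0.000
Op 2: CLOSE 1-3: Q_total=17.00, C_total=3.00, V=5.67; Q1=11.33, Q3=5.67; dissipated=10.083
Op 3: CLOSE 4-2: Q_total=36.00, C_total=4.00, V=9.00; Q4=18.00, Q2=18.00; dissipated=0.000
Op 4: CLOSE 3-4: Q_total=23.67, C_total=3.00, V=7.89; Q3=7.89, Q4=15.78; dissipated=3.704
Total dissipated: 13.787 μJ

Answer: 13.79 μJ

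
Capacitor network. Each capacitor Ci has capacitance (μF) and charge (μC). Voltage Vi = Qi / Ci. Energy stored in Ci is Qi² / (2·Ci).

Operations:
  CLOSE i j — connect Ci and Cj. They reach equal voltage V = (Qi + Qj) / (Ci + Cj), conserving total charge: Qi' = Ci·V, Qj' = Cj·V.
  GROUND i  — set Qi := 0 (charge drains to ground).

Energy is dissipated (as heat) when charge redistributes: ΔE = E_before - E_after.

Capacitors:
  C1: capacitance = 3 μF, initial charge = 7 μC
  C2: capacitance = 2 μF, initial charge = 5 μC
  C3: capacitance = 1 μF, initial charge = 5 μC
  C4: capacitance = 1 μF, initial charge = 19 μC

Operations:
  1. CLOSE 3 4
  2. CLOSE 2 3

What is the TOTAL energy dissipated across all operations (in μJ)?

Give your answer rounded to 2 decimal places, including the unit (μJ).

Initial: C1(3μF, Q=7μC, V=2.33V), C2(2μF, Q=5μC, V=2.50V), C3(1μF, Q=5μC, V=5.00V), C4(1μF, Q=19μC, V=19.00V)
Op 1: CLOSE 3-4: Q_total=24.00, C_total=2.00, V=12.00; Q3=12.00, Q4=12.00; dissipated=49.000
Op 2: CLOSE 2-3: Q_total=17.00, C_total=3.00, V=5.67; Q2=11.33, Q3=5.67; dissipated=30.083
Total dissipated: 79.083 μJ

Answer: 79.08 μJ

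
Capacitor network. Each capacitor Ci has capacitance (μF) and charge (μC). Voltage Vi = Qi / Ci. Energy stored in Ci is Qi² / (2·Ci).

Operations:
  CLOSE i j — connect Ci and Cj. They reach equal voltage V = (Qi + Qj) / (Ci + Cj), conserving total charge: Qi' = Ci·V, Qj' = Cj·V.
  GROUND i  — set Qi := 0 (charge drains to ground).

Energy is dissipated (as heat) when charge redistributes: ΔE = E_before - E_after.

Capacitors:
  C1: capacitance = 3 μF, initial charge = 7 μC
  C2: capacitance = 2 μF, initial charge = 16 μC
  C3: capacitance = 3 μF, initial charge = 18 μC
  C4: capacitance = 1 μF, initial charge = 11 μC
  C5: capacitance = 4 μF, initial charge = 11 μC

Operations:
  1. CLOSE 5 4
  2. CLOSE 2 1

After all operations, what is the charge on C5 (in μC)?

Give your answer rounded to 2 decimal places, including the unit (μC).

Initial: C1(3μF, Q=7μC, V=2.33V), C2(2μF, Q=16μC, V=8.00V), C3(3μF, Q=18μC, V=6.00V), C4(1μF, Q=11μC, V=11.00V), C5(4μF, Q=11μC, V=2.75V)
Op 1: CLOSE 5-4: Q_total=22.00, C_total=5.00, V=4.40; Q5=17.60, Q4=4.40; dissipated=27.225
Op 2: CLOSE 2-1: Q_total=23.00, C_total=5.00, V=4.60; Q2=9.20, Q1=13.80; dissipated=19.267
Final charges: Q1=13.80, Q2=9.20, Q3=18.00, Q4=4.40, Q5=17.60

Answer: 17.60 μC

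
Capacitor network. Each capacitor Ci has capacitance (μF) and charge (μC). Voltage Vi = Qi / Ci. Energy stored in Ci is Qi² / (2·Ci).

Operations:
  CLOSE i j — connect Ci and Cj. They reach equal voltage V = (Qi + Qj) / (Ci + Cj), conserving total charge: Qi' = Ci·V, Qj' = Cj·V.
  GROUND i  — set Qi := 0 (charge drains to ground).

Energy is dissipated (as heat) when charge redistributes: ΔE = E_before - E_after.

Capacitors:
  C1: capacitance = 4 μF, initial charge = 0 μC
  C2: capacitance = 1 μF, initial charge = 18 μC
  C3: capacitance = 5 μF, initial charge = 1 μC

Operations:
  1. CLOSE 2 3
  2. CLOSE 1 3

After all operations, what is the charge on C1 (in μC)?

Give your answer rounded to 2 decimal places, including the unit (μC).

Initial: C1(4μF, Q=0μC, V=0.00V), C2(1μF, Q=18μC, V=18.00V), C3(5μF, Q=1μC, V=0.20V)
Op 1: CLOSE 2-3: Q_total=19.00, C_total=6.00, V=3.17; Q2=3.17, Q3=15.83; dissipated=132.017
Op 2: CLOSE 1-3: Q_total=15.83, C_total=9.00, V=1.76; Q1=7.04, Q3=8.80; dissipated=11.142
Final charges: Q1=7.04, Q2=3.17, Q3=8.80

Answer: 7.04 μC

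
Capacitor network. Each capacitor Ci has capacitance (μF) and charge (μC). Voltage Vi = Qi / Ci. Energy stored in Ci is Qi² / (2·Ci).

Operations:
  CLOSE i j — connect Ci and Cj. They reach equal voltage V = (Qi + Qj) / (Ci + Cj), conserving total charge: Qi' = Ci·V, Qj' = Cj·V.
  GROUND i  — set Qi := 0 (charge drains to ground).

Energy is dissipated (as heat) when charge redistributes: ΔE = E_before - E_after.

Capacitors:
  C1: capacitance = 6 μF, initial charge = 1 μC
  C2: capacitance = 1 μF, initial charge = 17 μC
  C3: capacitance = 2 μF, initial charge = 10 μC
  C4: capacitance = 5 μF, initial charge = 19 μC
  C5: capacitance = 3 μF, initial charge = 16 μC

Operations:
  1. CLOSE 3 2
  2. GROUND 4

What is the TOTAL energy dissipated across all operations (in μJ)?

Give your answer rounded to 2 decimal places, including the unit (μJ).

Initial: C1(6μF, Q=1μC, V=0.17V), C2(1μF, Q=17μC, V=17.00V), C3(2μF, Q=10μC, V=5.00V), C4(5μF, Q=19μC, V=3.80V), C5(3μF, Q=16μC, V=5.33V)
Op 1: CLOSE 3-2: Q_total=27.00, C_total=3.00, V=9.00; Q3=18.00, Q2=9.00; dissipated=48.000
Op 2: GROUND 4: Q4=0; energy lost=36.100
Total dissipated: 84.100 μJ

Answer: 84.10 μJ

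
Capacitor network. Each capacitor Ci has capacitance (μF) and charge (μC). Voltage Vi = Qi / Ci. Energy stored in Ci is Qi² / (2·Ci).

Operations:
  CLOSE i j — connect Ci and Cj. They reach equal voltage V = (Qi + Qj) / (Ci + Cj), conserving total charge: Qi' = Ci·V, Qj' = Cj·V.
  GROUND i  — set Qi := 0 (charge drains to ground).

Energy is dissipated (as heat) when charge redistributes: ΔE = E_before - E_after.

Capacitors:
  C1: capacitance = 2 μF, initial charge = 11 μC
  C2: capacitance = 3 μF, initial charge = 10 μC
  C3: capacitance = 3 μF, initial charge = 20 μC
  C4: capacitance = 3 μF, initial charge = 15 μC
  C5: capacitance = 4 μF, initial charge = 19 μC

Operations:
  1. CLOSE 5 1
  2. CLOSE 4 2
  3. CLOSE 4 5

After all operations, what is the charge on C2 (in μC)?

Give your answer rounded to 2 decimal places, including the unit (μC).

Initial: C1(2μF, Q=11μC, V=5.50V), C2(3μF, Q=10μC, V=3.33V), C3(3μF, Q=20μC, V=6.67V), C4(3μF, Q=15μC, V=5.00V), C5(4μF, Q=19μC, V=4.75V)
Op 1: CLOSE 5-1: Q_total=30.00, C_total=6.00, V=5.00; Q5=20.00, Q1=10.00; dissipated=0.375
Op 2: CLOSE 4-2: Q_total=25.00, C_total=6.00, V=4.17; Q4=12.50, Q2=12.50; dissipated=2.083
Op 3: CLOSE 4-5: Q_total=32.50, C_total=7.00, V=4.64; Q4=13.93, Q5=18.57; dissipated=0.595
Final charges: Q1=10.00, Q2=12.50, Q3=20.00, Q4=13.93, Q5=18.57

Answer: 12.50 μC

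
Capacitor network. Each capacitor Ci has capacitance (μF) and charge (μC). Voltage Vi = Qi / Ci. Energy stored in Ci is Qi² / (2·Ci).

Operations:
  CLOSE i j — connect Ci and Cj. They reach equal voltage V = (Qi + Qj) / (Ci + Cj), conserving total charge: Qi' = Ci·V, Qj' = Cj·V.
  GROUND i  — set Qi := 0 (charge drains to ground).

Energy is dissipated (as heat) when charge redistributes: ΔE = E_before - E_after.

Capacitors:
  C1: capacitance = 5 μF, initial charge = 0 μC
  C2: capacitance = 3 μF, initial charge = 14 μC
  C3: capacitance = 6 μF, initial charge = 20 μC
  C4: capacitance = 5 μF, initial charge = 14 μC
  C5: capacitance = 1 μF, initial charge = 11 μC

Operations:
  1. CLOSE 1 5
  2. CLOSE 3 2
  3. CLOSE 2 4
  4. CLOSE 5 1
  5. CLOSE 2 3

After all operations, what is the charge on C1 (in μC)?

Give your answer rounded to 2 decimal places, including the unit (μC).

Answer: 9.17 μC

Derivation:
Initial: C1(5μF, Q=0μC, V=0.00V), C2(3μF, Q=14μC, V=4.67V), C3(6μF, Q=20μC, V=3.33V), C4(5μF, Q=14μC, V=2.80V), C5(1μF, Q=11μC, V=11.00V)
Op 1: CLOSE 1-5: Q_total=11.00, C_total=6.00, V=1.83; Q1=9.17, Q5=1.83; dissipated=50.417
Op 2: CLOSE 3-2: Q_total=34.00, C_total=9.00, V=3.78; Q3=22.67, Q2=11.33; dissipated=1.778
Op 3: CLOSE 2-4: Q_total=25.33, C_total=8.00, V=3.17; Q2=9.50, Q4=15.83; dissipated=0.896
Op 4: CLOSE 5-1: Q_total=11.00, C_total=6.00, V=1.83; Q5=1.83, Q1=9.17; dissipated=0.000
Op 5: CLOSE 2-3: Q_total=32.17, C_total=9.00, V=3.57; Q2=10.72, Q3=21.44; dissipated=0.373
Final charges: Q1=9.17, Q2=10.72, Q3=21.44, Q4=15.83, Q5=1.83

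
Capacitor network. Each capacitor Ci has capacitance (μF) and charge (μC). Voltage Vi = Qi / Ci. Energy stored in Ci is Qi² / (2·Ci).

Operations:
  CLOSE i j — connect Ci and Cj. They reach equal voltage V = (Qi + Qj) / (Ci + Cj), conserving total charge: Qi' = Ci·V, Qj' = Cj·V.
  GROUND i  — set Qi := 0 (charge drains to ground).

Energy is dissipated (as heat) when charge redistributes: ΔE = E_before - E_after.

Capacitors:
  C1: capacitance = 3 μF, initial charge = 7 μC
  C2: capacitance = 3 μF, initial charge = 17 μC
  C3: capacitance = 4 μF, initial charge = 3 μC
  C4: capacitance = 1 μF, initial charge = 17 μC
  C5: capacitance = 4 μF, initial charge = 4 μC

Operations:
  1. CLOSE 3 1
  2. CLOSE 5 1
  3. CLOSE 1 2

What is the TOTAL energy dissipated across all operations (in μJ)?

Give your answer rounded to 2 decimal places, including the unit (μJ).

Initial: C1(3μF, Q=7μC, V=2.33V), C2(3μF, Q=17μC, V=5.67V), C3(4μF, Q=3μC, V=0.75V), C4(1μF, Q=17μC, V=17.00V), C5(4μF, Q=4μC, V=1.00V)
Op 1: CLOSE 3-1: Q_total=10.00, C_total=7.00, V=1.43; Q3=5.71, Q1=4.29; dissipated=2.149
Op 2: CLOSE 5-1: Q_total=8.29, C_total=7.00, V=1.18; Q5=4.73, Q1=3.55; dissipated=0.157
Op 3: CLOSE 1-2: Q_total=20.55, C_total=6.00, V=3.43; Q1=10.28, Q2=10.28; dissipated=15.073
Total dissipated: 17.379 μJ

Answer: 17.38 μJ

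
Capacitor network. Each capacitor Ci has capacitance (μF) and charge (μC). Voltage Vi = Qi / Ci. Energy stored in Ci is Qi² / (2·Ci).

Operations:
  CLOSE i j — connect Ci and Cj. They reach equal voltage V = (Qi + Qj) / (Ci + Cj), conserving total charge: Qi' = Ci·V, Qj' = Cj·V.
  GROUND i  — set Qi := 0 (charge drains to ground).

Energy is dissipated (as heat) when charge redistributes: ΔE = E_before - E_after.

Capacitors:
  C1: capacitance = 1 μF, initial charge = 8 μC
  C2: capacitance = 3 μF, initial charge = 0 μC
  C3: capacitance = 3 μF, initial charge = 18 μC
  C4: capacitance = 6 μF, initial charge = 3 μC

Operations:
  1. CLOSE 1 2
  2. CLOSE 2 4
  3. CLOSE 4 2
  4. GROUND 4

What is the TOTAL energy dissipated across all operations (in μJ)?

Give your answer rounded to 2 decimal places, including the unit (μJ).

Initial: C1(1μF, Q=8μC, V=8.00V), C2(3μF, Q=0μC, V=0.00V), C3(3μF, Q=18μC, V=6.00V), C4(6μF, Q=3μC, V=0.50V)
Op 1: CLOSE 1-2: Q_total=8.00, C_total=4.00, V=2.00; Q1=2.00, Q2=6.00; dissipated=24.000
Op 2: CLOSE 2-4: Q_total=9.00, C_total=9.00, V=1.00; Q2=3.00, Q4=6.00; dissipated=2.250
Op 3: CLOSE 4-2: Q_total=9.00, C_total=9.00, V=1.00; Q4=6.00, Q2=3.00; dissipated=0.000
Op 4: GROUND 4: Q4=0; energy lost=3.000
Total dissipated: 29.250 μJ

Answer: 29.25 μJ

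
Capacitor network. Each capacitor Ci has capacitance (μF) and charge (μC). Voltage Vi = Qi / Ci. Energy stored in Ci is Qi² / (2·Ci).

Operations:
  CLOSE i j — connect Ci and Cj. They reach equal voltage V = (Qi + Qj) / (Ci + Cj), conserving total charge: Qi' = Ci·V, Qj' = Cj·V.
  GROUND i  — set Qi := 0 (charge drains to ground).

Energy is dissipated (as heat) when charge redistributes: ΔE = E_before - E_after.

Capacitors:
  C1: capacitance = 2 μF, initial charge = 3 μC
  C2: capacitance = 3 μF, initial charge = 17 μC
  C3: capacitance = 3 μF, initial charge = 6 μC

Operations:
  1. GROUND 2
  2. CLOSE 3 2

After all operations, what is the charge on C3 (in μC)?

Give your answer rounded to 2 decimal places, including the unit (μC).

Initial: C1(2μF, Q=3μC, V=1.50V), C2(3μF, Q=17μC, V=5.67V), C3(3μF, Q=6μC, V=2.00V)
Op 1: GROUND 2: Q2=0; energy lost=48.167
Op 2: CLOSE 3-2: Q_total=6.00, C_total=6.00, V=1.00; Q3=3.00, Q2=3.00; dissipated=3.000
Final charges: Q1=3.00, Q2=3.00, Q3=3.00

Answer: 3.00 μC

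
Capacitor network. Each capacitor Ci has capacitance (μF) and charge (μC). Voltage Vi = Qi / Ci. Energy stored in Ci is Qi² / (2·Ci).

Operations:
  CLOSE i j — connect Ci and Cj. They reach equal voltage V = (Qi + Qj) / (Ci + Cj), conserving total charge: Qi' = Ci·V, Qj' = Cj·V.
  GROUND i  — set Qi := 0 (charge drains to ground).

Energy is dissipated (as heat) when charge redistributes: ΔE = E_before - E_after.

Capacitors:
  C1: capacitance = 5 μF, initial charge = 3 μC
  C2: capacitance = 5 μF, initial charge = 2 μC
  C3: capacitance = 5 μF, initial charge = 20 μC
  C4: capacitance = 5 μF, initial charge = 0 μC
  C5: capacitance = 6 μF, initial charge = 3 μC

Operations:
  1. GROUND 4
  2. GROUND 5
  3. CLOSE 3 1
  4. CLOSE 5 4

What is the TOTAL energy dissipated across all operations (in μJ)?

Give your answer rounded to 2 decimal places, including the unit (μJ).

Answer: 15.20 μJ

Derivation:
Initial: C1(5μF, Q=3μC, V=0.60V), C2(5μF, Q=2μC, V=0.40V), C3(5μF, Q=20μC, V=4.00V), C4(5μF, Q=0μC, V=0.00V), C5(6μF, Q=3μC, V=0.50V)
Op 1: GROUND 4: Q4=0; energy lost=0.000
Op 2: GROUND 5: Q5=0; energy lost=0.750
Op 3: CLOSE 3-1: Q_total=23.00, C_total=10.00, V=2.30; Q3=11.50, Q1=11.50; dissipated=14.450
Op 4: CLOSE 5-4: Q_total=0.00, C_total=11.00, V=0.00; Q5=0.00, Q4=0.00; dissipated=0.000
Total dissipated: 15.200 μJ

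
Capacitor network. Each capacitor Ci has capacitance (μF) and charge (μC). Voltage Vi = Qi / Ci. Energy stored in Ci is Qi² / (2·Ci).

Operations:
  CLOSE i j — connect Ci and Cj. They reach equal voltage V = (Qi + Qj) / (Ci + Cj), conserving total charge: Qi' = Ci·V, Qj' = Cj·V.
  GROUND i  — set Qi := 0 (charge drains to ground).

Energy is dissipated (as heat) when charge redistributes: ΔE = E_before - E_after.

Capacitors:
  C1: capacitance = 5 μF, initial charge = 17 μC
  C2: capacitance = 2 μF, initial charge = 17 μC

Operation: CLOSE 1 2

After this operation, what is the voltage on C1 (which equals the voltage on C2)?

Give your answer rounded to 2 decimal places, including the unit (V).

Initial: C1(5μF, Q=17μC, V=3.40V), C2(2μF, Q=17μC, V=8.50V)
Op 1: CLOSE 1-2: Q_total=34.00, C_total=7.00, V=4.86; Q1=24.29, Q2=9.71; dissipated=18.579

Answer: 4.86 V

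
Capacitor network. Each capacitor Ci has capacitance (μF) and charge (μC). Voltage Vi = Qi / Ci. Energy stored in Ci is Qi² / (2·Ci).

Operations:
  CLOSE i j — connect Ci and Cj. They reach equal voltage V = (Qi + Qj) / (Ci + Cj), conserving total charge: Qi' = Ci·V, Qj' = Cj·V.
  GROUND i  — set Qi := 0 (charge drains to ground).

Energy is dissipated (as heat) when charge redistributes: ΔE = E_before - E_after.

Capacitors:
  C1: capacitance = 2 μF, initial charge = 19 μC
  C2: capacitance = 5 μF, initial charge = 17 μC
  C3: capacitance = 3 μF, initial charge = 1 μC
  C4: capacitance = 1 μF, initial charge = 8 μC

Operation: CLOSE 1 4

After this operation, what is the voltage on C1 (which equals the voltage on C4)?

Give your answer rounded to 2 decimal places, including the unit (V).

Initial: C1(2μF, Q=19μC, V=9.50V), C2(5μF, Q=17μC, V=3.40V), C3(3μF, Q=1μC, V=0.33V), C4(1μF, Q=8μC, V=8.00V)
Op 1: CLOSE 1-4: Q_total=27.00, C_total=3.00, V=9.00; Q1=18.00, Q4=9.00; dissipated=0.750

Answer: 9.00 V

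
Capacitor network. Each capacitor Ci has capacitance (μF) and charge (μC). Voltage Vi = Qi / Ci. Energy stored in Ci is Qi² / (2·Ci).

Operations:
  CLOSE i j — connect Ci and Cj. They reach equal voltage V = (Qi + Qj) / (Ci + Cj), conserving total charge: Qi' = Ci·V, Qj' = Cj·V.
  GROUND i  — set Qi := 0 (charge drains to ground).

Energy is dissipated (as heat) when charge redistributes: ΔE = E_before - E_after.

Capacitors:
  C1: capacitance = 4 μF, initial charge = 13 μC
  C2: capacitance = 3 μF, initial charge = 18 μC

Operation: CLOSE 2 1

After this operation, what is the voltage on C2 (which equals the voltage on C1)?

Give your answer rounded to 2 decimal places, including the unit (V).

Initial: C1(4μF, Q=13μC, V=3.25V), C2(3μF, Q=18μC, V=6.00V)
Op 1: CLOSE 2-1: Q_total=31.00, C_total=7.00, V=4.43; Q2=13.29, Q1=17.71; dissipated=6.482

Answer: 4.43 V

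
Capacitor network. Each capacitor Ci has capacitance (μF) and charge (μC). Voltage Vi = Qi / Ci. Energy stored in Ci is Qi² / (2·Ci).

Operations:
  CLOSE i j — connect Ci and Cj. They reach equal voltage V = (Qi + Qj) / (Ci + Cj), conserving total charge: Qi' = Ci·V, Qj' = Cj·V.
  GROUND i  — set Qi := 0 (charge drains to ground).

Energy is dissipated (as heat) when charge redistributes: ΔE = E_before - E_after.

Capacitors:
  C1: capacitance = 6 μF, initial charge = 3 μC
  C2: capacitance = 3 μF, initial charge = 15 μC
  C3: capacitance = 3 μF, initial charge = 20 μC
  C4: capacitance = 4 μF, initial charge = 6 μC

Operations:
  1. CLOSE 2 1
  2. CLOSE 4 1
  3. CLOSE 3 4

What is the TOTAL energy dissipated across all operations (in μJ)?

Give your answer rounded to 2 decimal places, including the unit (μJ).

Initial: C1(6μF, Q=3μC, V=0.50V), C2(3μF, Q=15μC, V=5.00V), C3(3μF, Q=20μC, V=6.67V), C4(4μF, Q=6μC, V=1.50V)
Op 1: CLOSE 2-1: Q_total=18.00, C_total=9.00, V=2.00; Q2=6.00, Q1=12.00; dissipated=20.250
Op 2: CLOSE 4-1: Q_total=18.00, C_total=10.00, V=1.80; Q4=7.20, Q1=10.80; dissipated=0.300
Op 3: CLOSE 3-4: Q_total=27.20, C_total=7.00, V=3.89; Q3=11.66, Q4=15.54; dissipated=20.301
Total dissipated: 40.851 μJ

Answer: 40.85 μJ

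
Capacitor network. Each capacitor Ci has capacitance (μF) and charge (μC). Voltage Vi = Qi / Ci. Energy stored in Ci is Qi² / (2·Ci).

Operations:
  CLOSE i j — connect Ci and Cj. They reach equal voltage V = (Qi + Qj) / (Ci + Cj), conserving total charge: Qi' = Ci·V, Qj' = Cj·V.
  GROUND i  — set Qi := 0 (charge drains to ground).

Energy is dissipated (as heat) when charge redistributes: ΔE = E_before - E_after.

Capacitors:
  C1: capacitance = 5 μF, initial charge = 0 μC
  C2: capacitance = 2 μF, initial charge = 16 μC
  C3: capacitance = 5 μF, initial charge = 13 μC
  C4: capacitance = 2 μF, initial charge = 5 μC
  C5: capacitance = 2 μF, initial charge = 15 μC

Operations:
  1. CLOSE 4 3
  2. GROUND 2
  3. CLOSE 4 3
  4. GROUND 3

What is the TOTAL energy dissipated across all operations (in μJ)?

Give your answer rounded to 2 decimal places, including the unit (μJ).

Answer: 80.54 μJ

Derivation:
Initial: C1(5μF, Q=0μC, V=0.00V), C2(2μF, Q=16μC, V=8.00V), C3(5μF, Q=13μC, V=2.60V), C4(2μF, Q=5μC, V=2.50V), C5(2μF, Q=15μC, V=7.50V)
Op 1: CLOSE 4-3: Q_total=18.00, C_total=7.00, V=2.57; Q4=5.14, Q3=12.86; dissipated=0.007
Op 2: GROUND 2: Q2=0; energy lost=64.000
Op 3: CLOSE 4-3: Q_total=18.00, C_total=7.00, V=2.57; Q4=5.14, Q3=12.86; dissipated=0.000
Op 4: GROUND 3: Q3=0; energy lost=16.531
Total dissipated: 80.538 μJ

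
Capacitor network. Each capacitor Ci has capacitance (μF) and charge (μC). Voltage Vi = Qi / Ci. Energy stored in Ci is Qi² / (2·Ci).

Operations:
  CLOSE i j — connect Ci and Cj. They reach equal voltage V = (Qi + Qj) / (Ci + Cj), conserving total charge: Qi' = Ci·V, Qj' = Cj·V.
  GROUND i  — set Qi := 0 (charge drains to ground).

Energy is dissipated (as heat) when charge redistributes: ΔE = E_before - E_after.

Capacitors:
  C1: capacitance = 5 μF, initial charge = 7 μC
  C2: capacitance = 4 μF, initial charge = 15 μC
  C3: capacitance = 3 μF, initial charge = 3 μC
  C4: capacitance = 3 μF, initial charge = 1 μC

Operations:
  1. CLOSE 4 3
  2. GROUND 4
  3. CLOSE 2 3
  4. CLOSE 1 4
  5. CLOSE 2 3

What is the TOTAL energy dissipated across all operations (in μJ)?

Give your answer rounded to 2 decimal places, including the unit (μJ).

Initial: C1(5μF, Q=7μC, V=1.40V), C2(4μF, Q=15μC, V=3.75V), C3(3μF, Q=3μC, V=1.00V), C4(3μF, Q=1μC, V=0.33V)
Op 1: CLOSE 4-3: Q_total=4.00, C_total=6.00, V=0.67; Q4=2.00, Q3=2.00; dissipated=0.333
Op 2: GROUND 4: Q4=0; energy lost=0.667
Op 3: CLOSE 2-3: Q_total=17.00, C_total=7.00, V=2.43; Q2=9.71, Q3=7.29; dissipated=8.149
Op 4: CLOSE 1-4: Q_total=7.00, C_total=8.00, V=0.88; Q1=4.38, Q4=2.62; dissipated=1.837
Op 5: CLOSE 2-3: Q_total=17.00, C_total=7.00, V=2.43; Q2=9.71, Q3=7.29; dissipated=0.000
Total dissipated: 10.986 μJ

Answer: 10.99 μJ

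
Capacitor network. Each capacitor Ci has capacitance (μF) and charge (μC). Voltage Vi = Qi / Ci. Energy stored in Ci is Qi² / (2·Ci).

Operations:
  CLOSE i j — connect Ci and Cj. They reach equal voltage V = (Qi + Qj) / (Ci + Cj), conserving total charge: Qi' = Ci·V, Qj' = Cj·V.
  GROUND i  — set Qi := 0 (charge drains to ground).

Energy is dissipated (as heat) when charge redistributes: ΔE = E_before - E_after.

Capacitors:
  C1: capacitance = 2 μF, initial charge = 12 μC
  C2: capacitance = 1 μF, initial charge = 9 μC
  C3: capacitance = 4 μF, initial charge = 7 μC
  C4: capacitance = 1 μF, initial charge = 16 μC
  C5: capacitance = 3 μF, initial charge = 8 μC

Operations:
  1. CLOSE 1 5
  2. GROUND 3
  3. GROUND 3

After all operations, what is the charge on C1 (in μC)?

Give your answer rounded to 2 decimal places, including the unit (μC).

Initial: C1(2μF, Q=12μC, V=6.00V), C2(1μF, Q=9μC, V=9.00V), C3(4μF, Q=7μC, V=1.75V), C4(1μF, Q=16μC, V=16.00V), C5(3μF, Q=8μC, V=2.67V)
Op 1: CLOSE 1-5: Q_total=20.00, C_total=5.00, V=4.00; Q1=8.00, Q5=12.00; dissipated=6.667
Op 2: GROUND 3: Q3=0; energy lost=6.125
Op 3: GROUND 3: Q3=0; energy lost=0.000
Final charges: Q1=8.00, Q2=9.00, Q3=0.00, Q4=16.00, Q5=12.00

Answer: 8.00 μC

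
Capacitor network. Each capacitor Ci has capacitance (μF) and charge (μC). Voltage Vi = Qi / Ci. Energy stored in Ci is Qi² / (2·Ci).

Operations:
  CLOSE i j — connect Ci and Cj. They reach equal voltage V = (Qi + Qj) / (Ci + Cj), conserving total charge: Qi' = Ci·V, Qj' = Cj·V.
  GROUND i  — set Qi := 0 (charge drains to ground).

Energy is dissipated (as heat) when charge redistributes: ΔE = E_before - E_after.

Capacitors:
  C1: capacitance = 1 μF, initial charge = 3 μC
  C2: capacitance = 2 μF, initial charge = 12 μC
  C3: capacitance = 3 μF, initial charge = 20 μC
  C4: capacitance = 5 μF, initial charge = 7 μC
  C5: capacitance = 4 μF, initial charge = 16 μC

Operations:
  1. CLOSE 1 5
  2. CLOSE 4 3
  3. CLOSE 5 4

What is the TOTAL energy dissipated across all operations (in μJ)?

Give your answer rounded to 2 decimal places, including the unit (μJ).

Initial: C1(1μF, Q=3μC, V=3.00V), C2(2μF, Q=12μC, V=6.00V), C3(3μF, Q=20μC, V=6.67V), C4(5μF, Q=7μC, V=1.40V), C5(4μF, Q=16μC, V=4.00V)
Op 1: CLOSE 1-5: Q_total=19.00, C_total=5.00, V=3.80; Q1=3.80, Q5=15.20; dissipated=0.400
Op 2: CLOSE 4-3: Q_total=27.00, C_total=8.00, V=3.38; Q4=16.88, Q3=10.12; dissipated=26.004
Op 3: CLOSE 5-4: Q_total=32.08, C_total=9.00, V=3.56; Q5=14.26, Q4=17.82; dissipated=0.201
Total dissipated: 26.605 μJ

Answer: 26.60 μJ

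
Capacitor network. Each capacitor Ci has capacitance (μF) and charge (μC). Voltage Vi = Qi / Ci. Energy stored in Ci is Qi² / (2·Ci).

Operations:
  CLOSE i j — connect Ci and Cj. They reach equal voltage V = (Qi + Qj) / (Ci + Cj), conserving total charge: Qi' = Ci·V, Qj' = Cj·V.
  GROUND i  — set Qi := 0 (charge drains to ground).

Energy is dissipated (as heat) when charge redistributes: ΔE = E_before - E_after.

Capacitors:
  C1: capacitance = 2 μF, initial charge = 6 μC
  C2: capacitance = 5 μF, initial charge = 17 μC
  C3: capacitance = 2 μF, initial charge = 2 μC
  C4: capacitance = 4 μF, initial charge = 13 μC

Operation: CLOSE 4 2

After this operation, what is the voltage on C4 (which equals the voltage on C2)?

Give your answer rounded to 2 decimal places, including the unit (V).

Initial: C1(2μF, Q=6μC, V=3.00V), C2(5μF, Q=17μC, V=3.40V), C3(2μF, Q=2μC, V=1.00V), C4(4μF, Q=13μC, V=3.25V)
Op 1: CLOSE 4-2: Q_total=30.00, C_total=9.00, V=3.33; Q4=13.33, Q2=16.67; dissipated=0.025

Answer: 3.33 V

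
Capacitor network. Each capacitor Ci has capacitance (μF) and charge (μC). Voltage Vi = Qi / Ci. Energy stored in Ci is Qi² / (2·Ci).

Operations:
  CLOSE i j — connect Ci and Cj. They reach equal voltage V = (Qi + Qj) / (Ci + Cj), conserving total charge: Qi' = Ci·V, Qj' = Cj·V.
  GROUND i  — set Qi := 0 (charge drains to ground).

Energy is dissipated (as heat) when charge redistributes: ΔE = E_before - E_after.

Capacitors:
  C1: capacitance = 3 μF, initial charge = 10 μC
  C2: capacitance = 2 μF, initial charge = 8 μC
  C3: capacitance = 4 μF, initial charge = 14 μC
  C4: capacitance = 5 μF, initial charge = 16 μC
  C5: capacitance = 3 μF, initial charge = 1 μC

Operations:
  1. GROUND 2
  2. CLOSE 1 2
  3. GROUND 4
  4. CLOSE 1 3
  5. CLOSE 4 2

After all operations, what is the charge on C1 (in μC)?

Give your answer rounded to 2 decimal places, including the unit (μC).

Initial: C1(3μF, Q=10μC, V=3.33V), C2(2μF, Q=8μC, V=4.00V), C3(4μF, Q=14μC, V=3.50V), C4(5μF, Q=16μC, V=3.20V), C5(3μF, Q=1μC, V=0.33V)
Op 1: GROUND 2: Q2=0; energy lost=16.000
Op 2: CLOSE 1-2: Q_total=10.00, C_total=5.00, V=2.00; Q1=6.00, Q2=4.00; dissipated=6.667
Op 3: GROUND 4: Q4=0; energy lost=25.600
Op 4: CLOSE 1-3: Q_total=20.00, C_total=7.00, V=2.86; Q1=8.57, Q3=11.43; dissipated=1.929
Op 5: CLOSE 4-2: Q_total=4.00, C_total=7.00, V=0.57; Q4=2.86, Q2=1.14; dissipated=2.857
Final charges: Q1=8.57, Q2=1.14, Q3=11.43, Q4=2.86, Q5=1.00

Answer: 8.57 μC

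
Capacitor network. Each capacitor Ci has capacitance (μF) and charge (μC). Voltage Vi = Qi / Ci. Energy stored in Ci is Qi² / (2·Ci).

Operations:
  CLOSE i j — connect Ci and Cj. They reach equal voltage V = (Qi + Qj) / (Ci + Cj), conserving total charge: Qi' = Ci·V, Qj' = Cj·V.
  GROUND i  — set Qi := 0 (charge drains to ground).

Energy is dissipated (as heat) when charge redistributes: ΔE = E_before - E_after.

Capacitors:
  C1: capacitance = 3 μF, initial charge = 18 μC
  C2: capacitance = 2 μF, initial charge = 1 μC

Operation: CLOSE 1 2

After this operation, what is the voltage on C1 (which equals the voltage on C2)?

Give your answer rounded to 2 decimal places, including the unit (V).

Answer: 3.80 V

Derivation:
Initial: C1(3μF, Q=18μC, V=6.00V), C2(2μF, Q=1μC, V=0.50V)
Op 1: CLOSE 1-2: Q_total=19.00, C_total=5.00, V=3.80; Q1=11.40, Q2=7.60; dissipated=18.150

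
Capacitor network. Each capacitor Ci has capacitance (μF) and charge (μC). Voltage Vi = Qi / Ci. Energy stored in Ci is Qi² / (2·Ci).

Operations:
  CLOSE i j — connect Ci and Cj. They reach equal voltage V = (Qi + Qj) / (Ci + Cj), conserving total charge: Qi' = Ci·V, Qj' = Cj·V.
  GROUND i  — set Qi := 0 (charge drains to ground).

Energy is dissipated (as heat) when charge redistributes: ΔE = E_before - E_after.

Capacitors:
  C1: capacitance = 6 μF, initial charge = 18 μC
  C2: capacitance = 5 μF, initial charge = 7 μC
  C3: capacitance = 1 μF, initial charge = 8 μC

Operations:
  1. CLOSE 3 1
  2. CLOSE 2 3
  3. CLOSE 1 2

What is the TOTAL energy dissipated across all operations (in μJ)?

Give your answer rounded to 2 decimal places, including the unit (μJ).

Initial: C1(6μF, Q=18μC, V=3.00V), C2(5μF, Q=7μC, V=1.40V), C3(1μF, Q=8μC, V=8.00V)
Op 1: CLOSE 3-1: Q_total=26.00, C_total=7.00, V=3.71; Q3=3.71, Q1=22.29; dissipated=10.714
Op 2: CLOSE 2-3: Q_total=10.71, C_total=6.00, V=1.79; Q2=8.93, Q3=1.79; dissipated=2.232
Op 3: CLOSE 1-2: Q_total=31.21, C_total=11.00, V=2.84; Q1=17.03, Q2=14.19; dissipated=5.072
Total dissipated: 18.018 μJ

Answer: 18.02 μJ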